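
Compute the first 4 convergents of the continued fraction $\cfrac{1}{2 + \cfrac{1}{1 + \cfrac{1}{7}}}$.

0/1, 1/2, 1/3, 8/23

Using the convergent recurrence p_i = a_i*p_{i-1} + p_{i-2}, q_i = a_i*q_{i-1} + q_{i-2} with p_{-2}=0, p_{-1}=1, q_{-2}=1, q_{-1}=0:
  i=0: a_0=0, p_0 = 0*1 + 0 = 0, q_0 = 0*0 + 1 = 1.
  i=1: a_1=2, p_1 = 2*0 + 1 = 1, q_1 = 2*1 + 0 = 2.
  i=2: a_2=1, p_2 = 1*1 + 0 = 1, q_2 = 1*2 + 1 = 3.
  i=3: a_3=7, p_3 = 7*1 + 1 = 8, q_3 = 7*3 + 2 = 23.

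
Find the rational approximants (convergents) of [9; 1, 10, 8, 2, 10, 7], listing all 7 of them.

9/1, 10/1, 109/11, 882/89, 1873/189, 19612/1979, 139157/14042

Using the convergent recurrence p_i = a_i*p_{i-1} + p_{i-2}, q_i = a_i*q_{i-1} + q_{i-2} with p_{-2}=0, p_{-1}=1, q_{-2}=1, q_{-1}=0:
  i=0: a_0=9, p_0 = 9*1 + 0 = 9, q_0 = 9*0 + 1 = 1.
  i=1: a_1=1, p_1 = 1*9 + 1 = 10, q_1 = 1*1 + 0 = 1.
  i=2: a_2=10, p_2 = 10*10 + 9 = 109, q_2 = 10*1 + 1 = 11.
  i=3: a_3=8, p_3 = 8*109 + 10 = 882, q_3 = 8*11 + 1 = 89.
  i=4: a_4=2, p_4 = 2*882 + 109 = 1873, q_4 = 2*89 + 11 = 189.
  i=5: a_5=10, p_5 = 10*1873 + 882 = 19612, q_5 = 10*189 + 89 = 1979.
  i=6: a_6=7, p_6 = 7*19612 + 1873 = 139157, q_6 = 7*1979 + 189 = 14042.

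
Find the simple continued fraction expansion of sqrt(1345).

Write x_i = (sqrt(1345) + m_i)/d_i with (m_0, d_0) = (0, 1). a_0 = floor(sqrt(1345)) = 36, since 36^2 = 1296 <= 1345 < 1369 = 37^2.
Iterate m_{i+1} = d_i*a_i - m_i, d_{i+1} = (1345 - m_{i+1}^2)/d_i, a_{i+1} = floor((a_0 + m_{i+1})/d_{i+1}):
  m_1 = 1*36 - 0 = 36, d_1 = (1345 - 36^2)/1 = 49/1 = 49, a_1 = floor((36 + 36)/49) = 1.
  m_2 = 49*1 - 36 = 13, d_2 = (1345 - 13^2)/49 = 1176/49 = 24, a_2 = floor((36 + 13)/24) = 2.
  m_3 = 24*2 - 13 = 35, d_3 = (1345 - 35^2)/24 = 120/24 = 5, a_3 = floor((36 + 35)/5) = 14.
  m_4 = 5*14 - 35 = 35, d_4 = (1345 - 35^2)/5 = 120/5 = 24, a_4 = floor((36 + 35)/24) = 2.
  m_5 = 24*2 - 35 = 13, d_5 = (1345 - 13^2)/24 = 1176/24 = 49, a_5 = floor((36 + 13)/49) = 1.
  m_6 = 49*1 - 13 = 36, d_6 = (1345 - 36^2)/49 = 49/49 = 1, a_6 = floor((36 + 36)/1) = 72.
  m_7 = 1*72 - 36 = 36, d_7 = (1345 - 36^2)/1 = 49/1 = 49: (m_7, d_7) = (m_1, d_1) = (36, 49), so from here the quotients repeat a_1, ..., a_6; the period length is 6.
Hence the expansion of sqrt(1345) is a_0 = 36 followed by the repeating block 1, 2, 14, 2, 1, 72 (period 6).

[36; (1, 2, 14, 2, 1, 72)]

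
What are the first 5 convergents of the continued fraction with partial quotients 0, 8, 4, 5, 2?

0/1, 1/8, 4/33, 21/173, 46/379

Using the convergent recurrence p_i = a_i*p_{i-1} + p_{i-2}, q_i = a_i*q_{i-1} + q_{i-2} with p_{-2}=0, p_{-1}=1, q_{-2}=1, q_{-1}=0:
  i=0: a_0=0, p_0 = 0*1 + 0 = 0, q_0 = 0*0 + 1 = 1.
  i=1: a_1=8, p_1 = 8*0 + 1 = 1, q_1 = 8*1 + 0 = 8.
  i=2: a_2=4, p_2 = 4*1 + 0 = 4, q_2 = 4*8 + 1 = 33.
  i=3: a_3=5, p_3 = 5*4 + 1 = 21, q_3 = 5*33 + 8 = 173.
  i=4: a_4=2, p_4 = 2*21 + 4 = 46, q_4 = 2*173 + 33 = 379.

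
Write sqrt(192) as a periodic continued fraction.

Write x_i = (sqrt(192) + m_i)/d_i with (m_0, d_0) = (0, 1). a_0 = floor(sqrt(192)) = 13, since 13^2 = 169 <= 192 < 196 = 14^2.
Iterate m_{i+1} = d_i*a_i - m_i, d_{i+1} = (192 - m_{i+1}^2)/d_i, a_{i+1} = floor((a_0 + m_{i+1})/d_{i+1}):
  m_1 = 1*13 - 0 = 13, d_1 = (192 - 13^2)/1 = 23/1 = 23, a_1 = floor((13 + 13)/23) = 1.
  m_2 = 23*1 - 13 = 10, d_2 = (192 - 10^2)/23 = 92/23 = 4, a_2 = floor((13 + 10)/4) = 5.
  m_3 = 4*5 - 10 = 10, d_3 = (192 - 10^2)/4 = 92/4 = 23, a_3 = floor((13 + 10)/23) = 1.
  m_4 = 23*1 - 10 = 13, d_4 = (192 - 13^2)/23 = 23/23 = 1, a_4 = floor((13 + 13)/1) = 26.
  m_5 = 1*26 - 13 = 13, d_5 = (192 - 13^2)/1 = 23/1 = 23: (m_5, d_5) = (m_1, d_1) = (13, 23), so from here the quotients repeat a_1, ..., a_4; the period length is 4.
Hence the expansion of sqrt(192) is a_0 = 13 followed by the repeating block 1, 5, 1, 26 (period 4).

[13; (1, 5, 1, 26)]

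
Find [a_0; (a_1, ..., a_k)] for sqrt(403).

Write x_i = (sqrt(403) + m_i)/d_i with (m_0, d_0) = (0, 1). a_0 = floor(sqrt(403)) = 20, since 20^2 = 400 <= 403 < 441 = 21^2.
Iterate m_{i+1} = d_i*a_i - m_i, d_{i+1} = (403 - m_{i+1}^2)/d_i, a_{i+1} = floor((a_0 + m_{i+1})/d_{i+1}):
  m_1 = 1*20 - 0 = 20, d_1 = (403 - 20^2)/1 = 3/1 = 3, a_1 = floor((20 + 20)/3) = 13.
  m_2 = 3*13 - 20 = 19, d_2 = (403 - 19^2)/3 = 42/3 = 14, a_2 = floor((20 + 19)/14) = 2.
  m_3 = 14*2 - 19 = 9, d_3 = (403 - 9^2)/14 = 322/14 = 23, a_3 = floor((20 + 9)/23) = 1.
  m_4 = 23*1 - 9 = 14, d_4 = (403 - 14^2)/23 = 207/23 = 9, a_4 = floor((20 + 14)/9) = 3.
  m_5 = 9*3 - 14 = 13, d_5 = (403 - 13^2)/9 = 234/9 = 26, a_5 = floor((20 + 13)/26) = 1.
  m_6 = 26*1 - 13 = 13, d_6 = (403 - 13^2)/26 = 234/26 = 9, a_6 = floor((20 + 13)/9) = 3.
  m_7 = 9*3 - 13 = 14, d_7 = (403 - 14^2)/9 = 207/9 = 23, a_7 = floor((20 + 14)/23) = 1.
  m_8 = 23*1 - 14 = 9, d_8 = (403 - 9^2)/23 = 322/23 = 14, a_8 = floor((20 + 9)/14) = 2.
  m_9 = 14*2 - 9 = 19, d_9 = (403 - 19^2)/14 = 42/14 = 3, a_9 = floor((20 + 19)/3) = 13.
  m_10 = 3*13 - 19 = 20, d_10 = (403 - 20^2)/3 = 3/3 = 1, a_10 = floor((20 + 20)/1) = 40.
  m_11 = 1*40 - 20 = 20, d_11 = (403 - 20^2)/1 = 3/1 = 3: (m_11, d_11) = (m_1, d_1) = (20, 3), so from here the quotients repeat a_1, ..., a_10; the period length is 10.
Hence the expansion of sqrt(403) is a_0 = 20 followed by the repeating block 13, 2, 1, 3, 1, 3, 1, 2, 13, 40 (period 10).

[20; (13, 2, 1, 3, 1, 3, 1, 2, 13, 40)]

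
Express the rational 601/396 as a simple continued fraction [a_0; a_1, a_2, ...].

[1; 1, 1, 13, 1, 1, 1, 4]

Run the Euclidean algorithm on 601 and 396; the successive quotients are the partial quotients a_0, a_1, ... (each step inverts the fractional part left over by the previous one):
  601 = 1*396 + 205, so a_0 = 1.
  396 = 1*205 + 191, so a_1 = 1.
  205 = 1*191 + 14, so a_2 = 1.
  191 = 13*14 + 9, so a_3 = 13.
  14 = 1*9 + 5, so a_4 = 1.
  9 = 1*5 + 4, so a_5 = 1.
  5 = 1*4 + 1, so a_6 = 1.
  4 = 4*1 + 0, so a_7 = 4.
The remainder reaches 0 after 8 divisions, so the expansion has 8 partial quotients, read off in order.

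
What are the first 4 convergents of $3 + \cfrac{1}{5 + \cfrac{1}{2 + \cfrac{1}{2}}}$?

3/1, 16/5, 35/11, 86/27

Using the convergent recurrence p_i = a_i*p_{i-1} + p_{i-2}, q_i = a_i*q_{i-1} + q_{i-2} with p_{-2}=0, p_{-1}=1, q_{-2}=1, q_{-1}=0:
  i=0: a_0=3, p_0 = 3*1 + 0 = 3, q_0 = 3*0 + 1 = 1.
  i=1: a_1=5, p_1 = 5*3 + 1 = 16, q_1 = 5*1 + 0 = 5.
  i=2: a_2=2, p_2 = 2*16 + 3 = 35, q_2 = 2*5 + 1 = 11.
  i=3: a_3=2, p_3 = 2*35 + 16 = 86, q_3 = 2*11 + 5 = 27.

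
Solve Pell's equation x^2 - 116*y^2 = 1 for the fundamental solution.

First expand sqrt(116) as a continued fraction. With x_i = (sqrt(116) + m_i)/d_i and (m_0, d_0) = (0, 1): a_0 = floor(sqrt(116)) = 10, since 10^2 = 100 <= 116 < 121 = 11^2.
Iterate m_{i+1} = d_i*a_i - m_i, d_{i+1} = (116 - m_{i+1}^2)/d_i, a_{i+1} = floor((a_0 + m_{i+1})/d_{i+1}):
  m_1 = 1*10 - 0 = 10, d_1 = (116 - 10^2)/1 = 16/1 = 16, a_1 = floor((10 + 10)/16) = 1.
  m_2 = 16*1 - 10 = 6, d_2 = (116 - 6^2)/16 = 80/16 = 5, a_2 = floor((10 + 6)/5) = 3.
  m_3 = 5*3 - 6 = 9, d_3 = (116 - 9^2)/5 = 35/5 = 7, a_3 = floor((10 + 9)/7) = 2.
  m_4 = 7*2 - 9 = 5, d_4 = (116 - 5^2)/7 = 91/7 = 13, a_4 = floor((10 + 5)/13) = 1.
  m_5 = 13*1 - 5 = 8, d_5 = (116 - 8^2)/13 = 52/13 = 4, a_5 = floor((10 + 8)/4) = 4.
  m_6 = 4*4 - 8 = 8, d_6 = (116 - 8^2)/4 = 52/4 = 13, a_6 = floor((10 + 8)/13) = 1.
  m_7 = 13*1 - 8 = 5, d_7 = (116 - 5^2)/13 = 91/13 = 7, a_7 = floor((10 + 5)/7) = 2.
  m_8 = 7*2 - 5 = 9, d_8 = (116 - 9^2)/7 = 35/7 = 5, a_8 = floor((10 + 9)/5) = 3.
  m_9 = 5*3 - 9 = 6, d_9 = (116 - 6^2)/5 = 80/5 = 16, a_9 = floor((10 + 6)/16) = 1.
  m_10 = 16*1 - 6 = 10, d_10 = (116 - 10^2)/16 = 16/16 = 1, a_10 = floor((10 + 10)/1) = 20.
  m_11 = 1*20 - 10 = 10, d_11 = (116 - 10^2)/1 = 16/1 = 16: (m_11, d_11) = (m_1, d_1) = (10, 16), so from here the quotients repeat a_1, ..., a_10; the period length is 10.
So sqrt(116) = [10; (1, 3, 2, 1, 4, 1, 2, 3, 1, 20)] with period length k = 10.
k is even, so the fundamental solution of x^2 - 116y^2 = 1 is (p_{k-1}, q_{k-1}) = (p_9, q_9); compute convergents through index 9.
Convergents (p_i = a_i*p_{i-1} + p_{i-2}, q_i = a_i*q_{i-1} + q_{i-2} with p_{-2}=0, p_{-1}=1, q_{-2}=1, q_{-1}=0):
  i=0: a_0=10, p_0 = 10*1 + 0 = 10, q_0 = 10*0 + 1 = 1.
  i=1: a_1=1, p_1 = 1*10 + 1 = 11, q_1 = 1*1 + 0 = 1.
  i=2: a_2=3, p_2 = 3*11 + 10 = 43, q_2 = 3*1 + 1 = 4.
  i=3: a_3=2, p_3 = 2*43 + 11 = 97, q_3 = 2*4 + 1 = 9.
  i=4: a_4=1, p_4 = 1*97 + 43 = 140, q_4 = 1*9 + 4 = 13.
  i=5: a_5=4, p_5 = 4*140 + 97 = 657, q_5 = 4*13 + 9 = 61.
  i=6: a_6=1, p_6 = 1*657 + 140 = 797, q_6 = 1*61 + 13 = 74.
  i=7: a_7=2, p_7 = 2*797 + 657 = 2251, q_7 = 2*74 + 61 = 209.
  i=8: a_8=3, p_8 = 3*2251 + 797 = 7550, q_8 = 3*209 + 74 = 701.
  i=9: a_9=1, p_9 = 1*7550 + 2251 = 9801, q_9 = 1*701 + 209 = 910.
Check: 9801^2 - 116*910^2 = 96059601 - 96059600 = 1, so (x, y) = (9801, 910) solves the equation, and by the theorem it is the least positive solution.

(x, y) = (9801, 910)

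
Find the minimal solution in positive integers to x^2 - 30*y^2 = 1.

(x, y) = (11, 2)

First expand sqrt(30) as a continued fraction. With x_i = (sqrt(30) + m_i)/d_i and (m_0, d_0) = (0, 1): a_0 = floor(sqrt(30)) = 5, since 5^2 = 25 <= 30 < 36 = 6^2.
Iterate m_{i+1} = d_i*a_i - m_i, d_{i+1} = (30 - m_{i+1}^2)/d_i, a_{i+1} = floor((a_0 + m_{i+1})/d_{i+1}):
  m_1 = 1*5 - 0 = 5, d_1 = (30 - 5^2)/1 = 5/1 = 5, a_1 = floor((5 + 5)/5) = 2.
  m_2 = 5*2 - 5 = 5, d_2 = (30 - 5^2)/5 = 5/5 = 1, a_2 = floor((5 + 5)/1) = 10.
  m_3 = 1*10 - 5 = 5, d_3 = (30 - 5^2)/1 = 5/1 = 5: (m_3, d_3) = (m_1, d_1) = (5, 5), so from here the quotients repeat a_1, a_2; the period length is 2.
So sqrt(30) = [5; (2, 10)] with period length k = 2.
k is even, so the fundamental solution of x^2 - 30y^2 = 1 is (p_{k-1}, q_{k-1}) = (p_1, q_1); compute convergents through index 1.
Convergents (p_i = a_i*p_{i-1} + p_{i-2}, q_i = a_i*q_{i-1} + q_{i-2} with p_{-2}=0, p_{-1}=1, q_{-2}=1, q_{-1}=0):
  i=0: a_0=5, p_0 = 5*1 + 0 = 5, q_0 = 5*0 + 1 = 1.
  i=1: a_1=2, p_1 = 2*5 + 1 = 11, q_1 = 2*1 + 0 = 2.
Check: 11^2 - 30*2^2 = 121 - 120 = 1, so (x, y) = (11, 2) solves the equation, and by the theorem it is the least positive solution.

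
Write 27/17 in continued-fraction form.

Run the Euclidean algorithm on 27 and 17; the successive quotients are the partial quotients a_0, a_1, ... (each step inverts the fractional part left over by the previous one):
  27 = 1*17 + 10, so a_0 = 1.
  17 = 1*10 + 7, so a_1 = 1.
  10 = 1*7 + 3, so a_2 = 1.
  7 = 2*3 + 1, so a_3 = 2.
  3 = 3*1 + 0, so a_4 = 3.
The remainder reaches 0 after 5 divisions, so the expansion has 5 partial quotients, read off in order.

[1; 1, 1, 2, 3]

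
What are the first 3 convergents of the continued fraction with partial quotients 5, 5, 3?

5/1, 26/5, 83/16

Using the convergent recurrence p_i = a_i*p_{i-1} + p_{i-2}, q_i = a_i*q_{i-1} + q_{i-2} with p_{-2}=0, p_{-1}=1, q_{-2}=1, q_{-1}=0:
  i=0: a_0=5, p_0 = 5*1 + 0 = 5, q_0 = 5*0 + 1 = 1.
  i=1: a_1=5, p_1 = 5*5 + 1 = 26, q_1 = 5*1 + 0 = 5.
  i=2: a_2=3, p_2 = 3*26 + 5 = 83, q_2 = 3*5 + 1 = 16.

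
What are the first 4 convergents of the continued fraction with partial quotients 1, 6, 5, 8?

1/1, 7/6, 36/31, 295/254

Using the convergent recurrence p_i = a_i*p_{i-1} + p_{i-2}, q_i = a_i*q_{i-1} + q_{i-2} with p_{-2}=0, p_{-1}=1, q_{-2}=1, q_{-1}=0:
  i=0: a_0=1, p_0 = 1*1 + 0 = 1, q_0 = 1*0 + 1 = 1.
  i=1: a_1=6, p_1 = 6*1 + 1 = 7, q_1 = 6*1 + 0 = 6.
  i=2: a_2=5, p_2 = 5*7 + 1 = 36, q_2 = 5*6 + 1 = 31.
  i=3: a_3=8, p_3 = 8*36 + 7 = 295, q_3 = 8*31 + 6 = 254.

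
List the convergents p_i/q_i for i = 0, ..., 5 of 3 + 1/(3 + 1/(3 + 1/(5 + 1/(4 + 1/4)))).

3/1, 10/3, 33/10, 175/53, 733/222, 3107/941

Using the convergent recurrence p_i = a_i*p_{i-1} + p_{i-2}, q_i = a_i*q_{i-1} + q_{i-2} with p_{-2}=0, p_{-1}=1, q_{-2}=1, q_{-1}=0:
  i=0: a_0=3, p_0 = 3*1 + 0 = 3, q_0 = 3*0 + 1 = 1.
  i=1: a_1=3, p_1 = 3*3 + 1 = 10, q_1 = 3*1 + 0 = 3.
  i=2: a_2=3, p_2 = 3*10 + 3 = 33, q_2 = 3*3 + 1 = 10.
  i=3: a_3=5, p_3 = 5*33 + 10 = 175, q_3 = 5*10 + 3 = 53.
  i=4: a_4=4, p_4 = 4*175 + 33 = 733, q_4 = 4*53 + 10 = 222.
  i=5: a_5=4, p_5 = 4*733 + 175 = 3107, q_5 = 4*222 + 53 = 941.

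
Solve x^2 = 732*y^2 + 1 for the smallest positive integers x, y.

First expand sqrt(732) as a continued fraction. With x_i = (sqrt(732) + m_i)/d_i and (m_0, d_0) = (0, 1): a_0 = floor(sqrt(732)) = 27, since 27^2 = 729 <= 732 < 784 = 28^2.
Iterate m_{i+1} = d_i*a_i - m_i, d_{i+1} = (732 - m_{i+1}^2)/d_i, a_{i+1} = floor((a_0 + m_{i+1})/d_{i+1}):
  m_1 = 1*27 - 0 = 27, d_1 = (732 - 27^2)/1 = 3/1 = 3, a_1 = floor((27 + 27)/3) = 18.
  m_2 = 3*18 - 27 = 27, d_2 = (732 - 27^2)/3 = 3/3 = 1, a_2 = floor((27 + 27)/1) = 54.
  m_3 = 1*54 - 27 = 27, d_3 = (732 - 27^2)/1 = 3/1 = 3: (m_3, d_3) = (m_1, d_1) = (27, 3), so from here the quotients repeat a_1, a_2; the period length is 2.
So sqrt(732) = [27; (18, 54)] with period length k = 2.
k is even, so the fundamental solution of x^2 - 732y^2 = 1 is (p_{k-1}, q_{k-1}) = (p_1, q_1); compute convergents through index 1.
Convergents (p_i = a_i*p_{i-1} + p_{i-2}, q_i = a_i*q_{i-1} + q_{i-2} with p_{-2}=0, p_{-1}=1, q_{-2}=1, q_{-1}=0):
  i=0: a_0=27, p_0 = 27*1 + 0 = 27, q_0 = 27*0 + 1 = 1.
  i=1: a_1=18, p_1 = 18*27 + 1 = 487, q_1 = 18*1 + 0 = 18.
Check: 487^2 - 732*18^2 = 237169 - 237168 = 1, so (x, y) = (487, 18) solves the equation, and by the theorem it is the least positive solution.

(x, y) = (487, 18)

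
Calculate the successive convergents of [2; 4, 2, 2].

Using the convergent recurrence p_i = a_i*p_{i-1} + p_{i-2}, q_i = a_i*q_{i-1} + q_{i-2} with p_{-2}=0, p_{-1}=1, q_{-2}=1, q_{-1}=0:
  i=0: a_0=2, p_0 = 2*1 + 0 = 2, q_0 = 2*0 + 1 = 1.
  i=1: a_1=4, p_1 = 4*2 + 1 = 9, q_1 = 4*1 + 0 = 4.
  i=2: a_2=2, p_2 = 2*9 + 2 = 20, q_2 = 2*4 + 1 = 9.
  i=3: a_3=2, p_3 = 2*20 + 9 = 49, q_3 = 2*9 + 4 = 22.

2/1, 9/4, 20/9, 49/22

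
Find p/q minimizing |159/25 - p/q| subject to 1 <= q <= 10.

51/8

Expand x = 159/25 as a continued fraction with the Euclidean algorithm:
  159 = 6*25 + 9, so a_0 = 6.
  25 = 2*9 + 7, so a_1 = 2.
  9 = 1*7 + 2, so a_2 = 1.
  7 = 3*2 + 1, so a_3 = 3.
  2 = 2*1 + 0, so a_4 = 2.
so x = [6; 2, 1, 3, 2].
Convergents (p_i = a_i*p_{i-1} + p_{i-2}, q_i = a_i*q_{i-1} + q_{i-2} with p_{-2}=0, p_{-1}=1, q_{-2}=1, q_{-1}=0), until the denominator exceeds 10:
  i=0: a_0=6, p_0 = 6*1 + 0 = 6, q_0 = 6*0 + 1 = 1.
  i=1: a_1=2, p_1 = 2*6 + 1 = 13, q_1 = 2*1 + 0 = 2.
  i=2: a_2=1, p_2 = 1*13 + 6 = 19, q_2 = 1*2 + 1 = 3.
  i=3: a_3=3, p_3 = 3*19 + 13 = 70, q_3 = 3*3 + 2 = 11.
q_3 = 11 > 10, so the last convergent with denominator <= 10 is p_2/q_2 = 19/3.
The closest fraction with denominator <= 10 is either p_2/q_2 or the intermediate fraction (k*p_2 + p_1)/(k*q_2 + q_1) with the largest k >= 1 whose denominator stays <= 10; these approach x as k grows, and every other convergent or intermediate fraction in range is farther away.
Largest k: floor((10 - q_1)/q_2) = floor((10 - 2)/3) = 2.
That gives (2*19 + 13)/(2*3 + 2) = 51/8.
Compare the errors: |x - 19/3| = |159*3 - 19*25|/(25*3) = 2/75, and |x - 51/8| = |159*8 - 51*25|/(25*8) = 3/200.
Cross-multiplying, 3*75 = 225 < 400 = 2*200, so 3/200 is smaller: the intermediate fraction 51/8 is closer to x than 19/3.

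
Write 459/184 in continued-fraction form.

Run the Euclidean algorithm on 459 and 184; the successive quotients are the partial quotients a_0, a_1, ... (each step inverts the fractional part left over by the previous one):
  459 = 2*184 + 91, so a_0 = 2.
  184 = 2*91 + 2, so a_1 = 2.
  91 = 45*2 + 1, so a_2 = 45.
  2 = 2*1 + 0, so a_3 = 2.
The remainder reaches 0 after 4 divisions, so the expansion has 4 partial quotients, read off in order.

[2; 2, 45, 2]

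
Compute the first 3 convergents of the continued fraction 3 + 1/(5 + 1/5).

Using the convergent recurrence p_i = a_i*p_{i-1} + p_{i-2}, q_i = a_i*q_{i-1} + q_{i-2} with p_{-2}=0, p_{-1}=1, q_{-2}=1, q_{-1}=0:
  i=0: a_0=3, p_0 = 3*1 + 0 = 3, q_0 = 3*0 + 1 = 1.
  i=1: a_1=5, p_1 = 5*3 + 1 = 16, q_1 = 5*1 + 0 = 5.
  i=2: a_2=5, p_2 = 5*16 + 3 = 83, q_2 = 5*5 + 1 = 26.

3/1, 16/5, 83/26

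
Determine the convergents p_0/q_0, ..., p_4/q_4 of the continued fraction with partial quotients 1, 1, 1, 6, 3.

1/1, 2/1, 3/2, 20/13, 63/41

Using the convergent recurrence p_i = a_i*p_{i-1} + p_{i-2}, q_i = a_i*q_{i-1} + q_{i-2} with p_{-2}=0, p_{-1}=1, q_{-2}=1, q_{-1}=0:
  i=0: a_0=1, p_0 = 1*1 + 0 = 1, q_0 = 1*0 + 1 = 1.
  i=1: a_1=1, p_1 = 1*1 + 1 = 2, q_1 = 1*1 + 0 = 1.
  i=2: a_2=1, p_2 = 1*2 + 1 = 3, q_2 = 1*1 + 1 = 2.
  i=3: a_3=6, p_3 = 6*3 + 2 = 20, q_3 = 6*2 + 1 = 13.
  i=4: a_4=3, p_4 = 3*20 + 3 = 63, q_4 = 3*13 + 2 = 41.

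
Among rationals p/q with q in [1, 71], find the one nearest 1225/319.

96/25

Expand x = 1225/319 as a continued fraction with the Euclidean algorithm:
  1225 = 3*319 + 268, so a_0 = 3.
  319 = 1*268 + 51, so a_1 = 1.
  268 = 5*51 + 13, so a_2 = 5.
  51 = 3*13 + 12, so a_3 = 3.
  13 = 1*12 + 1, so a_4 = 1.
  12 = 12*1 + 0, so a_5 = 12.
so x = [3; 1, 5, 3, 1, 12].
Convergents (p_i = a_i*p_{i-1} + p_{i-2}, q_i = a_i*q_{i-1} + q_{i-2} with p_{-2}=0, p_{-1}=1, q_{-2}=1, q_{-1}=0), until the denominator exceeds 71:
  i=0: a_0=3, p_0 = 3*1 + 0 = 3, q_0 = 3*0 + 1 = 1.
  i=1: a_1=1, p_1 = 1*3 + 1 = 4, q_1 = 1*1 + 0 = 1.
  i=2: a_2=5, p_2 = 5*4 + 3 = 23, q_2 = 5*1 + 1 = 6.
  i=3: a_3=3, p_3 = 3*23 + 4 = 73, q_3 = 3*6 + 1 = 19.
  i=4: a_4=1, p_4 = 1*73 + 23 = 96, q_4 = 1*19 + 6 = 25.
  i=5: a_5=12, p_5 = 12*96 + 73 = 1225, q_5 = 12*25 + 19 = 319.
q_5 = 319 > 71, so the last convergent with denominator <= 71 is p_4/q_4 = 96/25.
The closest fraction with denominator <= 71 is either p_4/q_4 or the intermediate fraction (k*p_4 + p_3)/(k*q_4 + q_3) with the largest k >= 1 whose denominator stays <= 71; these approach x as k grows, and every other convergent or intermediate fraction in range is farther away.
Largest k: floor((71 - q_3)/q_4) = floor((71 - 19)/25) = 2.
That gives (2*96 + 73)/(2*25 + 19) = 265/69.
Compare the errors: |x - 96/25| = |1225*25 - 96*319|/(319*25) = 1/7975, and |x - 265/69| = |1225*69 - 265*319|/(319*69) = 10/22011.
Cross-multiplying, 1*22011 = 22011 < 79750 = 10*7975, so 1/7975 is smaller: the convergent 96/25 is closer to x than 265/69.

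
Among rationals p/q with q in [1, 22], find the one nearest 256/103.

Expand x = 256/103 as a continued fraction with the Euclidean algorithm:
  256 = 2*103 + 50, so a_0 = 2.
  103 = 2*50 + 3, so a_1 = 2.
  50 = 16*3 + 2, so a_2 = 16.
  3 = 1*2 + 1, so a_3 = 1.
  2 = 2*1 + 0, so a_4 = 2.
so x = [2; 2, 16, 1, 2].
Convergents (p_i = a_i*p_{i-1} + p_{i-2}, q_i = a_i*q_{i-1} + q_{i-2} with p_{-2}=0, p_{-1}=1, q_{-2}=1, q_{-1}=0), until the denominator exceeds 22:
  i=0: a_0=2, p_0 = 2*1 + 0 = 2, q_0 = 2*0 + 1 = 1.
  i=1: a_1=2, p_1 = 2*2 + 1 = 5, q_1 = 2*1 + 0 = 2.
  i=2: a_2=16, p_2 = 16*5 + 2 = 82, q_2 = 16*2 + 1 = 33.
q_2 = 33 > 22, so the last convergent with denominator <= 22 is p_1/q_1 = 5/2.
The closest fraction with denominator <= 22 is either p_1/q_1 or the intermediate fraction (k*p_1 + p_0)/(k*q_1 + q_0) with the largest k >= 1 whose denominator stays <= 22; these approach x as k grows, and every other convergent or intermediate fraction in range is farther away.
Largest k: floor((22 - q_0)/q_1) = floor((22 - 1)/2) = 10.
That gives (10*5 + 2)/(10*2 + 1) = 52/21.
Compare the errors: |x - 5/2| = |256*2 - 5*103|/(103*2) = 3/206, and |x - 52/21| = |256*21 - 52*103|/(103*21) = 20/2163.
Cross-multiplying, 20*206 = 4120 < 6489 = 3*2163, so 20/2163 is smaller: the intermediate fraction 52/21 is closer to x than 5/2.

52/21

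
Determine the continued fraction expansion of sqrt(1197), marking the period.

Write x_i = (sqrt(1197) + m_i)/d_i with (m_0, d_0) = (0, 1). a_0 = floor(sqrt(1197)) = 34, since 34^2 = 1156 <= 1197 < 1225 = 35^2.
Iterate m_{i+1} = d_i*a_i - m_i, d_{i+1} = (1197 - m_{i+1}^2)/d_i, a_{i+1} = floor((a_0 + m_{i+1})/d_{i+1}):
  m_1 = 1*34 - 0 = 34, d_1 = (1197 - 34^2)/1 = 41/1 = 41, a_1 = floor((34 + 34)/41) = 1.
  m_2 = 41*1 - 34 = 7, d_2 = (1197 - 7^2)/41 = 1148/41 = 28, a_2 = floor((34 + 7)/28) = 1.
  m_3 = 28*1 - 7 = 21, d_3 = (1197 - 21^2)/28 = 756/28 = 27, a_3 = floor((34 + 21)/27) = 2.
  m_4 = 27*2 - 21 = 33, d_4 = (1197 - 33^2)/27 = 108/27 = 4, a_4 = floor((34 + 33)/4) = 16.
  m_5 = 4*16 - 33 = 31, d_5 = (1197 - 31^2)/4 = 236/4 = 59, a_5 = floor((34 + 31)/59) = 1.
  m_6 = 59*1 - 31 = 28, d_6 = (1197 - 28^2)/59 = 413/59 = 7, a_6 = floor((34 + 28)/7) = 8.
  m_7 = 7*8 - 28 = 28, d_7 = (1197 - 28^2)/7 = 413/7 = 59, a_7 = floor((34 + 28)/59) = 1.
  m_8 = 59*1 - 28 = 31, d_8 = (1197 - 31^2)/59 = 236/59 = 4, a_8 = floor((34 + 31)/4) = 16.
  m_9 = 4*16 - 31 = 33, d_9 = (1197 - 33^2)/4 = 108/4 = 27, a_9 = floor((34 + 33)/27) = 2.
  m_10 = 27*2 - 33 = 21, d_10 = (1197 - 21^2)/27 = 756/27 = 28, a_10 = floor((34 + 21)/28) = 1.
  m_11 = 28*1 - 21 = 7, d_11 = (1197 - 7^2)/28 = 1148/28 = 41, a_11 = floor((34 + 7)/41) = 1.
  m_12 = 41*1 - 7 = 34, d_12 = (1197 - 34^2)/41 = 41/41 = 1, a_12 = floor((34 + 34)/1) = 68.
  m_13 = 1*68 - 34 = 34, d_13 = (1197 - 34^2)/1 = 41/1 = 41: (m_13, d_13) = (m_1, d_1) = (34, 41), so from here the quotients repeat a_1, ..., a_12; the period length is 12.
Hence the expansion of sqrt(1197) is a_0 = 34 followed by the repeating block 1, 1, 2, 16, 1, 8, 1, 16, 2, 1, 1, 68 (period 12).

[34; (1, 1, 2, 16, 1, 8, 1, 16, 2, 1, 1, 68)]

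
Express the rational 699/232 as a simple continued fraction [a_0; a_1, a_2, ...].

[3; 77, 3]

Run the Euclidean algorithm on 699 and 232; the successive quotients are the partial quotients a_0, a_1, ... (each step inverts the fractional part left over by the previous one):
  699 = 3*232 + 3, so a_0 = 3.
  232 = 77*3 + 1, so a_1 = 77.
  3 = 3*1 + 0, so a_2 = 3.
The remainder reaches 0 after 3 divisions, so the expansion has 3 partial quotients, read off in order.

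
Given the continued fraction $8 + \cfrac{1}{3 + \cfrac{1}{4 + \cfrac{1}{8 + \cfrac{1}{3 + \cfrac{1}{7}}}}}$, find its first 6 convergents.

Using the convergent recurrence p_i = a_i*p_{i-1} + p_{i-2}, q_i = a_i*q_{i-1} + q_{i-2} with p_{-2}=0, p_{-1}=1, q_{-2}=1, q_{-1}=0:
  i=0: a_0=8, p_0 = 8*1 + 0 = 8, q_0 = 8*0 + 1 = 1.
  i=1: a_1=3, p_1 = 3*8 + 1 = 25, q_1 = 3*1 + 0 = 3.
  i=2: a_2=4, p_2 = 4*25 + 8 = 108, q_2 = 4*3 + 1 = 13.
  i=3: a_3=8, p_3 = 8*108 + 25 = 889, q_3 = 8*13 + 3 = 107.
  i=4: a_4=3, p_4 = 3*889 + 108 = 2775, q_4 = 3*107 + 13 = 334.
  i=5: a_5=7, p_5 = 7*2775 + 889 = 20314, q_5 = 7*334 + 107 = 2445.

8/1, 25/3, 108/13, 889/107, 2775/334, 20314/2445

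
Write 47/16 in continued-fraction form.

Run the Euclidean algorithm on 47 and 16; the successive quotients are the partial quotients a_0, a_1, ... (each step inverts the fractional part left over by the previous one):
  47 = 2*16 + 15, so a_0 = 2.
  16 = 1*15 + 1, so a_1 = 1.
  15 = 15*1 + 0, so a_2 = 15.
The remainder reaches 0 after 3 divisions, so the expansion has 3 partial quotients, read off in order.

[2; 1, 15]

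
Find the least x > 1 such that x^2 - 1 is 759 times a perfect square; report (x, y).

First expand sqrt(759) as a continued fraction. With x_i = (sqrt(759) + m_i)/d_i and (m_0, d_0) = (0, 1): a_0 = floor(sqrt(759)) = 27, since 27^2 = 729 <= 759 < 784 = 28^2.
Iterate m_{i+1} = d_i*a_i - m_i, d_{i+1} = (759 - m_{i+1}^2)/d_i, a_{i+1} = floor((a_0 + m_{i+1})/d_{i+1}):
  m_1 = 1*27 - 0 = 27, d_1 = (759 - 27^2)/1 = 30/1 = 30, a_1 = floor((27 + 27)/30) = 1.
  m_2 = 30*1 - 27 = 3, d_2 = (759 - 3^2)/30 = 750/30 = 25, a_2 = floor((27 + 3)/25) = 1.
  m_3 = 25*1 - 3 = 22, d_3 = (759 - 22^2)/25 = 275/25 = 11, a_3 = floor((27 + 22)/11) = 4.
  m_4 = 11*4 - 22 = 22, d_4 = (759 - 22^2)/11 = 275/11 = 25, a_4 = floor((27 + 22)/25) = 1.
  m_5 = 25*1 - 22 = 3, d_5 = (759 - 3^2)/25 = 750/25 = 30, a_5 = floor((27 + 3)/30) = 1.
  m_6 = 30*1 - 3 = 27, d_6 = (759 - 27^2)/30 = 30/30 = 1, a_6 = floor((27 + 27)/1) = 54.
  m_7 = 1*54 - 27 = 27, d_7 = (759 - 27^2)/1 = 30/1 = 30: (m_7, d_7) = (m_1, d_1) = (27, 30), so from here the quotients repeat a_1, ..., a_6; the period length is 6.
So sqrt(759) = [27; (1, 1, 4, 1, 1, 54)] with period length k = 6.
k is even, so the fundamental solution of x^2 - 759y^2 = 1 is (p_{k-1}, q_{k-1}) = (p_5, q_5); compute convergents through index 5.
Convergents (p_i = a_i*p_{i-1} + p_{i-2}, q_i = a_i*q_{i-1} + q_{i-2} with p_{-2}=0, p_{-1}=1, q_{-2}=1, q_{-1}=0):
  i=0: a_0=27, p_0 = 27*1 + 0 = 27, q_0 = 27*0 + 1 = 1.
  i=1: a_1=1, p_1 = 1*27 + 1 = 28, q_1 = 1*1 + 0 = 1.
  i=2: a_2=1, p_2 = 1*28 + 27 = 55, q_2 = 1*1 + 1 = 2.
  i=3: a_3=4, p_3 = 4*55 + 28 = 248, q_3 = 4*2 + 1 = 9.
  i=4: a_4=1, p_4 = 1*248 + 55 = 303, q_4 = 1*9 + 2 = 11.
  i=5: a_5=1, p_5 = 1*303 + 248 = 551, q_5 = 1*11 + 9 = 20.
Check: 551^2 - 759*20^2 = 303601 - 303600 = 1, so (x, y) = (551, 20) solves the equation, and by the theorem it is the least positive solution.

(x, y) = (551, 20)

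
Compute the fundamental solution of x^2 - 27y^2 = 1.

(x, y) = (26, 5)

First expand sqrt(27) as a continued fraction. With x_i = (sqrt(27) + m_i)/d_i and (m_0, d_0) = (0, 1): a_0 = floor(sqrt(27)) = 5, since 5^2 = 25 <= 27 < 36 = 6^2.
Iterate m_{i+1} = d_i*a_i - m_i, d_{i+1} = (27 - m_{i+1}^2)/d_i, a_{i+1} = floor((a_0 + m_{i+1})/d_{i+1}):
  m_1 = 1*5 - 0 = 5, d_1 = (27 - 5^2)/1 = 2/1 = 2, a_1 = floor((5 + 5)/2) = 5.
  m_2 = 2*5 - 5 = 5, d_2 = (27 - 5^2)/2 = 2/2 = 1, a_2 = floor((5 + 5)/1) = 10.
  m_3 = 1*10 - 5 = 5, d_3 = (27 - 5^2)/1 = 2/1 = 2: (m_3, d_3) = (m_1, d_1) = (5, 2), so from here the quotients repeat a_1, a_2; the period length is 2.
So sqrt(27) = [5; (5, 10)] with period length k = 2.
k is even, so the fundamental solution of x^2 - 27y^2 = 1 is (p_{k-1}, q_{k-1}) = (p_1, q_1); compute convergents through index 1.
Convergents (p_i = a_i*p_{i-1} + p_{i-2}, q_i = a_i*q_{i-1} + q_{i-2} with p_{-2}=0, p_{-1}=1, q_{-2}=1, q_{-1}=0):
  i=0: a_0=5, p_0 = 5*1 + 0 = 5, q_0 = 5*0 + 1 = 1.
  i=1: a_1=5, p_1 = 5*5 + 1 = 26, q_1 = 5*1 + 0 = 5.
Check: 26^2 - 27*5^2 = 676 - 675 = 1, so (x, y) = (26, 5) solves the equation, and by the theorem it is the least positive solution.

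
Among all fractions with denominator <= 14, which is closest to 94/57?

Expand x = 94/57 as a continued fraction with the Euclidean algorithm:
  94 = 1*57 + 37, so a_0 = 1.
  57 = 1*37 + 20, so a_1 = 1.
  37 = 1*20 + 17, so a_2 = 1.
  20 = 1*17 + 3, so a_3 = 1.
  17 = 5*3 + 2, so a_4 = 5.
  3 = 1*2 + 1, so a_5 = 1.
  2 = 2*1 + 0, so a_6 = 2.
so x = [1; 1, 1, 1, 5, 1, 2].
Convergents (p_i = a_i*p_{i-1} + p_{i-2}, q_i = a_i*q_{i-1} + q_{i-2} with p_{-2}=0, p_{-1}=1, q_{-2}=1, q_{-1}=0), until the denominator exceeds 14:
  i=0: a_0=1, p_0 = 1*1 + 0 = 1, q_0 = 1*0 + 1 = 1.
  i=1: a_1=1, p_1 = 1*1 + 1 = 2, q_1 = 1*1 + 0 = 1.
  i=2: a_2=1, p_2 = 1*2 + 1 = 3, q_2 = 1*1 + 1 = 2.
  i=3: a_3=1, p_3 = 1*3 + 2 = 5, q_3 = 1*2 + 1 = 3.
  i=4: a_4=5, p_4 = 5*5 + 3 = 28, q_4 = 5*3 + 2 = 17.
q_4 = 17 > 14, so the last convergent with denominator <= 14 is p_3/q_3 = 5/3.
The closest fraction with denominator <= 14 is either p_3/q_3 or the intermediate fraction (k*p_3 + p_2)/(k*q_3 + q_2) with the largest k >= 1 whose denominator stays <= 14; these approach x as k grows, and every other convergent or intermediate fraction in range is farther away.
Largest k: floor((14 - q_2)/q_3) = floor((14 - 2)/3) = 4.
That gives (4*5 + 3)/(4*3 + 2) = 23/14.
Compare the errors: |x - 5/3| = |94*3 - 5*57|/(57*3) = 3/171, and |x - 23/14| = |94*14 - 23*57|/(57*14) = 5/798.
Cross-multiplying, 5*171 = 855 < 2394 = 3*798, so 5/798 is smaller: the intermediate fraction 23/14 is closer to x than 5/3.

23/14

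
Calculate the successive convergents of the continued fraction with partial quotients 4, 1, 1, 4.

Using the convergent recurrence p_i = a_i*p_{i-1} + p_{i-2}, q_i = a_i*q_{i-1} + q_{i-2} with p_{-2}=0, p_{-1}=1, q_{-2}=1, q_{-1}=0:
  i=0: a_0=4, p_0 = 4*1 + 0 = 4, q_0 = 4*0 + 1 = 1.
  i=1: a_1=1, p_1 = 1*4 + 1 = 5, q_1 = 1*1 + 0 = 1.
  i=2: a_2=1, p_2 = 1*5 + 4 = 9, q_2 = 1*1 + 1 = 2.
  i=3: a_3=4, p_3 = 4*9 + 5 = 41, q_3 = 4*2 + 1 = 9.

4/1, 5/1, 9/2, 41/9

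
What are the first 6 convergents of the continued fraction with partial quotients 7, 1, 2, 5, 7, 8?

Using the convergent recurrence p_i = a_i*p_{i-1} + p_{i-2}, q_i = a_i*q_{i-1} + q_{i-2} with p_{-2}=0, p_{-1}=1, q_{-2}=1, q_{-1}=0:
  i=0: a_0=7, p_0 = 7*1 + 0 = 7, q_0 = 7*0 + 1 = 1.
  i=1: a_1=1, p_1 = 1*7 + 1 = 8, q_1 = 1*1 + 0 = 1.
  i=2: a_2=2, p_2 = 2*8 + 7 = 23, q_2 = 2*1 + 1 = 3.
  i=3: a_3=5, p_3 = 5*23 + 8 = 123, q_3 = 5*3 + 1 = 16.
  i=4: a_4=7, p_4 = 7*123 + 23 = 884, q_4 = 7*16 + 3 = 115.
  i=5: a_5=8, p_5 = 8*884 + 123 = 7195, q_5 = 8*115 + 16 = 936.

7/1, 8/1, 23/3, 123/16, 884/115, 7195/936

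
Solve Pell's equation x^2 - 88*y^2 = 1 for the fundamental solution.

(x, y) = (197, 21)

First expand sqrt(88) as a continued fraction. With x_i = (sqrt(88) + m_i)/d_i and (m_0, d_0) = (0, 1): a_0 = floor(sqrt(88)) = 9, since 9^2 = 81 <= 88 < 100 = 10^2.
Iterate m_{i+1} = d_i*a_i - m_i, d_{i+1} = (88 - m_{i+1}^2)/d_i, a_{i+1} = floor((a_0 + m_{i+1})/d_{i+1}):
  m_1 = 1*9 - 0 = 9, d_1 = (88 - 9^2)/1 = 7/1 = 7, a_1 = floor((9 + 9)/7) = 2.
  m_2 = 7*2 - 9 = 5, d_2 = (88 - 5^2)/7 = 63/7 = 9, a_2 = floor((9 + 5)/9) = 1.
  m_3 = 9*1 - 5 = 4, d_3 = (88 - 4^2)/9 = 72/9 = 8, a_3 = floor((9 + 4)/8) = 1.
  m_4 = 8*1 - 4 = 4, d_4 = (88 - 4^2)/8 = 72/8 = 9, a_4 = floor((9 + 4)/9) = 1.
  m_5 = 9*1 - 4 = 5, d_5 = (88 - 5^2)/9 = 63/9 = 7, a_5 = floor((9 + 5)/7) = 2.
  m_6 = 7*2 - 5 = 9, d_6 = (88 - 9^2)/7 = 7/7 = 1, a_6 = floor((9 + 9)/1) = 18.
  m_7 = 1*18 - 9 = 9, d_7 = (88 - 9^2)/1 = 7/1 = 7: (m_7, d_7) = (m_1, d_1) = (9, 7), so from here the quotients repeat a_1, ..., a_6; the period length is 6.
So sqrt(88) = [9; (2, 1, 1, 1, 2, 18)] with period length k = 6.
k is even, so the fundamental solution of x^2 - 88y^2 = 1 is (p_{k-1}, q_{k-1}) = (p_5, q_5); compute convergents through index 5.
Convergents (p_i = a_i*p_{i-1} + p_{i-2}, q_i = a_i*q_{i-1} + q_{i-2} with p_{-2}=0, p_{-1}=1, q_{-2}=1, q_{-1}=0):
  i=0: a_0=9, p_0 = 9*1 + 0 = 9, q_0 = 9*0 + 1 = 1.
  i=1: a_1=2, p_1 = 2*9 + 1 = 19, q_1 = 2*1 + 0 = 2.
  i=2: a_2=1, p_2 = 1*19 + 9 = 28, q_2 = 1*2 + 1 = 3.
  i=3: a_3=1, p_3 = 1*28 + 19 = 47, q_3 = 1*3 + 2 = 5.
  i=4: a_4=1, p_4 = 1*47 + 28 = 75, q_4 = 1*5 + 3 = 8.
  i=5: a_5=2, p_5 = 2*75 + 47 = 197, q_5 = 2*8 + 5 = 21.
Check: 197^2 - 88*21^2 = 38809 - 38808 = 1, so (x, y) = (197, 21) solves the equation, and by the theorem it is the least positive solution.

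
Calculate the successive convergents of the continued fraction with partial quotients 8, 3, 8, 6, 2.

Using the convergent recurrence p_i = a_i*p_{i-1} + p_{i-2}, q_i = a_i*q_{i-1} + q_{i-2} with p_{-2}=0, p_{-1}=1, q_{-2}=1, q_{-1}=0:
  i=0: a_0=8, p_0 = 8*1 + 0 = 8, q_0 = 8*0 + 1 = 1.
  i=1: a_1=3, p_1 = 3*8 + 1 = 25, q_1 = 3*1 + 0 = 3.
  i=2: a_2=8, p_2 = 8*25 + 8 = 208, q_2 = 8*3 + 1 = 25.
  i=3: a_3=6, p_3 = 6*208 + 25 = 1273, q_3 = 6*25 + 3 = 153.
  i=4: a_4=2, p_4 = 2*1273 + 208 = 2754, q_4 = 2*153 + 25 = 331.

8/1, 25/3, 208/25, 1273/153, 2754/331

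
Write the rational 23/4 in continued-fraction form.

[5; 1, 3]

Run the Euclidean algorithm on 23 and 4; the successive quotients are the partial quotients a_0, a_1, ... (each step inverts the fractional part left over by the previous one):
  23 = 5*4 + 3, so a_0 = 5.
  4 = 1*3 + 1, so a_1 = 1.
  3 = 3*1 + 0, so a_2 = 3.
The remainder reaches 0 after 3 divisions, so the expansion has 3 partial quotients, read off in order.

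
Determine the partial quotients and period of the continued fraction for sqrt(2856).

Write x_i = (sqrt(2856) + m_i)/d_i with (m_0, d_0) = (0, 1). a_0 = floor(sqrt(2856)) = 53, since 53^2 = 2809 <= 2856 < 2916 = 54^2.
Iterate m_{i+1} = d_i*a_i - m_i, d_{i+1} = (2856 - m_{i+1}^2)/d_i, a_{i+1} = floor((a_0 + m_{i+1})/d_{i+1}):
  m_1 = 1*53 - 0 = 53, d_1 = (2856 - 53^2)/1 = 47/1 = 47, a_1 = floor((53 + 53)/47) = 2.
  m_2 = 47*2 - 53 = 41, d_2 = (2856 - 41^2)/47 = 1175/47 = 25, a_2 = floor((53 + 41)/25) = 3.
  m_3 = 25*3 - 41 = 34, d_3 = (2856 - 34^2)/25 = 1700/25 = 68, a_3 = floor((53 + 34)/68) = 1.
  m_4 = 68*1 - 34 = 34, d_4 = (2856 - 34^2)/68 = 1700/68 = 25, a_4 = floor((53 + 34)/25) = 3.
  m_5 = 25*3 - 34 = 41, d_5 = (2856 - 41^2)/25 = 1175/25 = 47, a_5 = floor((53 + 41)/47) = 2.
  m_6 = 47*2 - 41 = 53, d_6 = (2856 - 53^2)/47 = 47/47 = 1, a_6 = floor((53 + 53)/1) = 106.
  m_7 = 1*106 - 53 = 53, d_7 = (2856 - 53^2)/1 = 47/1 = 47: (m_7, d_7) = (m_1, d_1) = (53, 47), so from here the quotients repeat a_1, ..., a_6; the period length is 6.
Hence the expansion of sqrt(2856) is a_0 = 53 followed by the repeating block 2, 3, 1, 3, 2, 106 (period 6).

[53; (2, 3, 1, 3, 2, 106)]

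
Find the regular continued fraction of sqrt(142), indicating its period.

[11; (1, 10, 1, 22)]

Write x_i = (sqrt(142) + m_i)/d_i with (m_0, d_0) = (0, 1). a_0 = floor(sqrt(142)) = 11, since 11^2 = 121 <= 142 < 144 = 12^2.
Iterate m_{i+1} = d_i*a_i - m_i, d_{i+1} = (142 - m_{i+1}^2)/d_i, a_{i+1} = floor((a_0 + m_{i+1})/d_{i+1}):
  m_1 = 1*11 - 0 = 11, d_1 = (142 - 11^2)/1 = 21/1 = 21, a_1 = floor((11 + 11)/21) = 1.
  m_2 = 21*1 - 11 = 10, d_2 = (142 - 10^2)/21 = 42/21 = 2, a_2 = floor((11 + 10)/2) = 10.
  m_3 = 2*10 - 10 = 10, d_3 = (142 - 10^2)/2 = 42/2 = 21, a_3 = floor((11 + 10)/21) = 1.
  m_4 = 21*1 - 10 = 11, d_4 = (142 - 11^2)/21 = 21/21 = 1, a_4 = floor((11 + 11)/1) = 22.
  m_5 = 1*22 - 11 = 11, d_5 = (142 - 11^2)/1 = 21/1 = 21: (m_5, d_5) = (m_1, d_1) = (11, 21), so from here the quotients repeat a_1, ..., a_4; the period length is 4.
Hence the expansion of sqrt(142) is a_0 = 11 followed by the repeating block 1, 10, 1, 22 (period 4).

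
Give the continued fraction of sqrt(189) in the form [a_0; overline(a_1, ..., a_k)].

Write x_i = (sqrt(189) + m_i)/d_i with (m_0, d_0) = (0, 1). a_0 = floor(sqrt(189)) = 13, since 13^2 = 169 <= 189 < 196 = 14^2.
Iterate m_{i+1} = d_i*a_i - m_i, d_{i+1} = (189 - m_{i+1}^2)/d_i, a_{i+1} = floor((a_0 + m_{i+1})/d_{i+1}):
  m_1 = 1*13 - 0 = 13, d_1 = (189 - 13^2)/1 = 20/1 = 20, a_1 = floor((13 + 13)/20) = 1.
  m_2 = 20*1 - 13 = 7, d_2 = (189 - 7^2)/20 = 140/20 = 7, a_2 = floor((13 + 7)/7) = 2.
  m_3 = 7*2 - 7 = 7, d_3 = (189 - 7^2)/7 = 140/7 = 20, a_3 = floor((13 + 7)/20) = 1.
  m_4 = 20*1 - 7 = 13, d_4 = (189 - 13^2)/20 = 20/20 = 1, a_4 = floor((13 + 13)/1) = 26.
  m_5 = 1*26 - 13 = 13, d_5 = (189 - 13^2)/1 = 20/1 = 20: (m_5, d_5) = (m_1, d_1) = (13, 20), so from here the quotients repeat a_1, ..., a_4; the period length is 4.
Hence the expansion of sqrt(189) is a_0 = 13 followed by the repeating block 1, 2, 1, 26 (period 4).

[13; overline(1, 2, 1, 26)]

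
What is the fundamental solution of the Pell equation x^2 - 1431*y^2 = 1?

(x, y) = (1324, 35)

First expand sqrt(1431) as a continued fraction. With x_i = (sqrt(1431) + m_i)/d_i and (m_0, d_0) = (0, 1): a_0 = floor(sqrt(1431)) = 37, since 37^2 = 1369 <= 1431 < 1444 = 38^2.
Iterate m_{i+1} = d_i*a_i - m_i, d_{i+1} = (1431 - m_{i+1}^2)/d_i, a_{i+1} = floor((a_0 + m_{i+1})/d_{i+1}):
  m_1 = 1*37 - 0 = 37, d_1 = (1431 - 37^2)/1 = 62/1 = 62, a_1 = floor((37 + 37)/62) = 1.
  m_2 = 62*1 - 37 = 25, d_2 = (1431 - 25^2)/62 = 806/62 = 13, a_2 = floor((37 + 25)/13) = 4.
  m_3 = 13*4 - 25 = 27, d_3 = (1431 - 27^2)/13 = 702/13 = 54, a_3 = floor((37 + 27)/54) = 1.
  m_4 = 54*1 - 27 = 27, d_4 = (1431 - 27^2)/54 = 702/54 = 13, a_4 = floor((37 + 27)/13) = 4.
  m_5 = 13*4 - 27 = 25, d_5 = (1431 - 25^2)/13 = 806/13 = 62, a_5 = floor((37 + 25)/62) = 1.
  m_6 = 62*1 - 25 = 37, d_6 = (1431 - 37^2)/62 = 62/62 = 1, a_6 = floor((37 + 37)/1) = 74.
  m_7 = 1*74 - 37 = 37, d_7 = (1431 - 37^2)/1 = 62/1 = 62: (m_7, d_7) = (m_1, d_1) = (37, 62), so from here the quotients repeat a_1, ..., a_6; the period length is 6.
So sqrt(1431) = [37; (1, 4, 1, 4, 1, 74)] with period length k = 6.
k is even, so the fundamental solution of x^2 - 1431y^2 = 1 is (p_{k-1}, q_{k-1}) = (p_5, q_5); compute convergents through index 5.
Convergents (p_i = a_i*p_{i-1} + p_{i-2}, q_i = a_i*q_{i-1} + q_{i-2} with p_{-2}=0, p_{-1}=1, q_{-2}=1, q_{-1}=0):
  i=0: a_0=37, p_0 = 37*1 + 0 = 37, q_0 = 37*0 + 1 = 1.
  i=1: a_1=1, p_1 = 1*37 + 1 = 38, q_1 = 1*1 + 0 = 1.
  i=2: a_2=4, p_2 = 4*38 + 37 = 189, q_2 = 4*1 + 1 = 5.
  i=3: a_3=1, p_3 = 1*189 + 38 = 227, q_3 = 1*5 + 1 = 6.
  i=4: a_4=4, p_4 = 4*227 + 189 = 1097, q_4 = 4*6 + 5 = 29.
  i=5: a_5=1, p_5 = 1*1097 + 227 = 1324, q_5 = 1*29 + 6 = 35.
Check: 1324^2 - 1431*35^2 = 1752976 - 1752975 = 1, so (x, y) = (1324, 35) solves the equation, and by the theorem it is the least positive solution.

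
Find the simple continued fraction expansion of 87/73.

[1; 5, 4, 1, 2]

Run the Euclidean algorithm on 87 and 73; the successive quotients are the partial quotients a_0, a_1, ... (each step inverts the fractional part left over by the previous one):
  87 = 1*73 + 14, so a_0 = 1.
  73 = 5*14 + 3, so a_1 = 5.
  14 = 4*3 + 2, so a_2 = 4.
  3 = 1*2 + 1, so a_3 = 1.
  2 = 2*1 + 0, so a_4 = 2.
The remainder reaches 0 after 5 divisions, so the expansion has 5 partial quotients, read off in order.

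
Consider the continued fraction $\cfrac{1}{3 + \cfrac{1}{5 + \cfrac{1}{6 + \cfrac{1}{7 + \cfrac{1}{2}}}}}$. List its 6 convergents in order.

0/1, 1/3, 5/16, 31/99, 222/709, 475/1517

Using the convergent recurrence p_i = a_i*p_{i-1} + p_{i-2}, q_i = a_i*q_{i-1} + q_{i-2} with p_{-2}=0, p_{-1}=1, q_{-2}=1, q_{-1}=0:
  i=0: a_0=0, p_0 = 0*1 + 0 = 0, q_0 = 0*0 + 1 = 1.
  i=1: a_1=3, p_1 = 3*0 + 1 = 1, q_1 = 3*1 + 0 = 3.
  i=2: a_2=5, p_2 = 5*1 + 0 = 5, q_2 = 5*3 + 1 = 16.
  i=3: a_3=6, p_3 = 6*5 + 1 = 31, q_3 = 6*16 + 3 = 99.
  i=4: a_4=7, p_4 = 7*31 + 5 = 222, q_4 = 7*99 + 16 = 709.
  i=5: a_5=2, p_5 = 2*222 + 31 = 475, q_5 = 2*709 + 99 = 1517.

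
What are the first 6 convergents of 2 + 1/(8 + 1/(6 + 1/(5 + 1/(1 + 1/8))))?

Using the convergent recurrence p_i = a_i*p_{i-1} + p_{i-2}, q_i = a_i*q_{i-1} + q_{i-2} with p_{-2}=0, p_{-1}=1, q_{-2}=1, q_{-1}=0:
  i=0: a_0=2, p_0 = 2*1 + 0 = 2, q_0 = 2*0 + 1 = 1.
  i=1: a_1=8, p_1 = 8*2 + 1 = 17, q_1 = 8*1 + 0 = 8.
  i=2: a_2=6, p_2 = 6*17 + 2 = 104, q_2 = 6*8 + 1 = 49.
  i=3: a_3=5, p_3 = 5*104 + 17 = 537, q_3 = 5*49 + 8 = 253.
  i=4: a_4=1, p_4 = 1*537 + 104 = 641, q_4 = 1*253 + 49 = 302.
  i=5: a_5=8, p_5 = 8*641 + 537 = 5665, q_5 = 8*302 + 253 = 2669.

2/1, 17/8, 104/49, 537/253, 641/302, 5665/2669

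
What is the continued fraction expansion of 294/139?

[2; 8, 1, 2, 5]

Run the Euclidean algorithm on 294 and 139; the successive quotients are the partial quotients a_0, a_1, ... (each step inverts the fractional part left over by the previous one):
  294 = 2*139 + 16, so a_0 = 2.
  139 = 8*16 + 11, so a_1 = 8.
  16 = 1*11 + 5, so a_2 = 1.
  11 = 2*5 + 1, so a_3 = 2.
  5 = 5*1 + 0, so a_4 = 5.
The remainder reaches 0 after 5 divisions, so the expansion has 5 partial quotients, read off in order.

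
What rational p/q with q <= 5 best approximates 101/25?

4/1

Expand x = 101/25 as a continued fraction with the Euclidean algorithm:
  101 = 4*25 + 1, so a_0 = 4.
  25 = 25*1 + 0, so a_1 = 25.
so x = [4; 25].
Convergents (p_i = a_i*p_{i-1} + p_{i-2}, q_i = a_i*q_{i-1} + q_{i-2} with p_{-2}=0, p_{-1}=1, q_{-2}=1, q_{-1}=0), until the denominator exceeds 5:
  i=0: a_0=4, p_0 = 4*1 + 0 = 4, q_0 = 4*0 + 1 = 1.
  i=1: a_1=25, p_1 = 25*4 + 1 = 101, q_1 = 25*1 + 0 = 25.
q_1 = 25 > 5, so the last convergent with denominator <= 5 is p_0/q_0 = 4/1.
The closest fraction with denominator <= 5 is either p_0/q_0 or the intermediate fraction (k*p_0 + p_{-1})/(k*q_0 + q_{-1}) with the largest k >= 1 whose denominator stays <= 5; these approach x as k grows, and every other convergent or intermediate fraction in range is farther away.
Largest k: floor((5 - q_{-1})/q_0) = floor((5 - 0)/1) = 5 (using the seeds p_{-1} = 1, q_{-1} = 0).
That gives (5*4 + 1)/(5*1 + 0) = 21/5.
Compare the errors: |x - 4/1| = |101*1 - 4*25|/(25*1) = 1/25, and |x - 21/5| = |101*5 - 21*25|/(25*5) = 20/125.
Cross-multiplying, 1*125 = 125 < 500 = 20*25, so 1/25 is smaller: the convergent 4/1 is closer to x than 21/5.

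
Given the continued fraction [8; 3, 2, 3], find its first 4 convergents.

Using the convergent recurrence p_i = a_i*p_{i-1} + p_{i-2}, q_i = a_i*q_{i-1} + q_{i-2} with p_{-2}=0, p_{-1}=1, q_{-2}=1, q_{-1}=0:
  i=0: a_0=8, p_0 = 8*1 + 0 = 8, q_0 = 8*0 + 1 = 1.
  i=1: a_1=3, p_1 = 3*8 + 1 = 25, q_1 = 3*1 + 0 = 3.
  i=2: a_2=2, p_2 = 2*25 + 8 = 58, q_2 = 2*3 + 1 = 7.
  i=3: a_3=3, p_3 = 3*58 + 25 = 199, q_3 = 3*7 + 3 = 24.

8/1, 25/3, 58/7, 199/24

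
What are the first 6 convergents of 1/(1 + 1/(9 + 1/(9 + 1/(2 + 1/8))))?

0/1, 1/1, 9/10, 82/91, 173/192, 1466/1627

Using the convergent recurrence p_i = a_i*p_{i-1} + p_{i-2}, q_i = a_i*q_{i-1} + q_{i-2} with p_{-2}=0, p_{-1}=1, q_{-2}=1, q_{-1}=0:
  i=0: a_0=0, p_0 = 0*1 + 0 = 0, q_0 = 0*0 + 1 = 1.
  i=1: a_1=1, p_1 = 1*0 + 1 = 1, q_1 = 1*1 + 0 = 1.
  i=2: a_2=9, p_2 = 9*1 + 0 = 9, q_2 = 9*1 + 1 = 10.
  i=3: a_3=9, p_3 = 9*9 + 1 = 82, q_3 = 9*10 + 1 = 91.
  i=4: a_4=2, p_4 = 2*82 + 9 = 173, q_4 = 2*91 + 10 = 192.
  i=5: a_5=8, p_5 = 8*173 + 82 = 1466, q_5 = 8*192 + 91 = 1627.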